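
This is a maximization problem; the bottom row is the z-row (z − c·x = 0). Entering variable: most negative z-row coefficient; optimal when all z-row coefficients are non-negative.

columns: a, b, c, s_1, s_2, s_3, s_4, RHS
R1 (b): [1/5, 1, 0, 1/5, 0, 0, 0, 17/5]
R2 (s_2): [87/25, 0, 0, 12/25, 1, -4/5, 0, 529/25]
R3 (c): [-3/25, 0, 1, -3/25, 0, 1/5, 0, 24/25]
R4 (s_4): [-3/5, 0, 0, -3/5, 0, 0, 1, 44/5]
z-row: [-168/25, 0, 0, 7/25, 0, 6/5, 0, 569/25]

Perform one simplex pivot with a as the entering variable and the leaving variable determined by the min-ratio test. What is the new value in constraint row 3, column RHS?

Ratio test on column a — row 1: (17/5)/(1/5) = 17; row 2: (529/25)/(87/25) = 529/87; row 3: entry -3/25 ≤ 0; row 4: entry -3/5 ≤ 0. Minimum is 529/87 at row 2 (s_2 leaves); pivot element 87/25.
Divide row 2 by 87/25; eliminate column a from the other rows.
Row 3 update in column RHS: 24/25 − (-3/25)·(529/87) = 49/29.

49/29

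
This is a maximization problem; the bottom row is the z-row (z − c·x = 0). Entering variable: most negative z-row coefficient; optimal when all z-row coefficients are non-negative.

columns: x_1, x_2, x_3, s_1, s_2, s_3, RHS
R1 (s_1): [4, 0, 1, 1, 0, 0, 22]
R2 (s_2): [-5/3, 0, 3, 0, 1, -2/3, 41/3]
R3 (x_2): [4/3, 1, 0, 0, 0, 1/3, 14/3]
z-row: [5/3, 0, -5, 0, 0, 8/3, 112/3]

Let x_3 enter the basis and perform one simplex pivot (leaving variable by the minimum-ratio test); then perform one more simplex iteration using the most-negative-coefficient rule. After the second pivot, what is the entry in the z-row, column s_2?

Ratio test on column x_3 — row 1: 22/1 = 22; row 2: (41/3)/3 = 41/9; row 3: entry 0 ≤ 0. Minimum is 41/9 at row 2 (s_2 leaves); pivot element 3.
Divide row 2 by 3; eliminate column x_3 from the other rows.
Second iteration: most negative z-row entry is -10/9 in column x_1, so x_1 enters.
Ratio test on column x_1 — row 1: (157/9)/(41/9) = 157/41; row 2: entry -5/9 ≤ 0; row 3: (14/3)/(4/3) = 7/2. Minimum is 7/2 at row 3 (x_2 leaves); pivot element 4/3.
Divide row 3 by 4/3; eliminate column x_1 from the other rows.
After both pivots, the entry at the z-row, column s_2 is 5/3.

5/3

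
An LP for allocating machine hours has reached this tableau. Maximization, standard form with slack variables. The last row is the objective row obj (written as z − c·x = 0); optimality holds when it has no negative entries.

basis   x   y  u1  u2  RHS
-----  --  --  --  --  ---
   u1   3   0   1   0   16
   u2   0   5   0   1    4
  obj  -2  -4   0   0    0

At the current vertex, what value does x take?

0

x is not in the basis, so in the current basic feasible solution x = 0.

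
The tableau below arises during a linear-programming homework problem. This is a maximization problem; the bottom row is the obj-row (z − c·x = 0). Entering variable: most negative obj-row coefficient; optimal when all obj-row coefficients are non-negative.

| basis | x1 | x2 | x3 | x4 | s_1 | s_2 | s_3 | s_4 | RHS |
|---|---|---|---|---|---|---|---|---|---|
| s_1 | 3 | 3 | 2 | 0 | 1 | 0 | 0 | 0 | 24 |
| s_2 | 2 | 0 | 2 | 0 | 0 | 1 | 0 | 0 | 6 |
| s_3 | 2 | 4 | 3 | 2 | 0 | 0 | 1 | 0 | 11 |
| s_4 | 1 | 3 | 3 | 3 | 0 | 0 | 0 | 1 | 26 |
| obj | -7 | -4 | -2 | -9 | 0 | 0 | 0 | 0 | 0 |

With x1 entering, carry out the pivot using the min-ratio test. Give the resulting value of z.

Ratio test on column x1 — row 1: 24/3 = 8; row 2: 6/2 = 3; row 3: 11/2 = 11/2; row 4: 26/1 = 26. Minimum is 3 at row 2 (s_2 leaves); pivot element 2.
Pivot on row 2; the obj-row RHS becomes 0 − (-7)·3 = 21.

21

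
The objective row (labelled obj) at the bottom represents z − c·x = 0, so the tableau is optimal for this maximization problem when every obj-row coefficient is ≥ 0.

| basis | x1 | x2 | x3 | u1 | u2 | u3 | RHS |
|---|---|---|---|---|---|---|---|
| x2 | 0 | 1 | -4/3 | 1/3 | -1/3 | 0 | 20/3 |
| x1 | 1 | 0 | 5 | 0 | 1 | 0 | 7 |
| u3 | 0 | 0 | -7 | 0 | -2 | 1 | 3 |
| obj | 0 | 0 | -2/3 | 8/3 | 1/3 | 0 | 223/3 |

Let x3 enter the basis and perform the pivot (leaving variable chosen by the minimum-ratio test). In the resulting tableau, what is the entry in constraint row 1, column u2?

Ratio test on column x3 — row 1: entry -4/3 ≤ 0; row 2: 7/5 = 7/5; row 3: entry -7 ≤ 0. Minimum is 7/5 at row 2 (x1 leaves); pivot element 5.
Divide row 2 by 5; eliminate column x3 from the other rows.
Row 1 update in column u2: -1/3 − (-4/3)·(1/5) = -1/15.

-1/15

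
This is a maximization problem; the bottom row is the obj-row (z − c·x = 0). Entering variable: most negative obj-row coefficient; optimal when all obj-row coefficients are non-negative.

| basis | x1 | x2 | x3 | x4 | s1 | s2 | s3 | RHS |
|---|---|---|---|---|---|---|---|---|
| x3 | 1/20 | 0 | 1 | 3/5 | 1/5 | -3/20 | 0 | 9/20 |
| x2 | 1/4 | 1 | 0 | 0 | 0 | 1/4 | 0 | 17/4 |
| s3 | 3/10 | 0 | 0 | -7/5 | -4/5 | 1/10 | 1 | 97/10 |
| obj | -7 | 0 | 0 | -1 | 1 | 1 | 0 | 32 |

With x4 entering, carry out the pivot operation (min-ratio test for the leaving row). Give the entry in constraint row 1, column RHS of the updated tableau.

3/4

Ratio test on column x4 — row 1: (9/20)/(3/5) = 3/4; row 2: entry 0 ≤ 0; row 3: entry -7/5 ≤ 0. Minimum is 3/4 at row 1 (x3 leaves); pivot element 3/5.
Divide row 1 by 3/5; eliminate column x4 from the other rows.
In the new row 1, the RHS entry is the old entry divided by the pivot: (9/20)/(3/5) = 3/4.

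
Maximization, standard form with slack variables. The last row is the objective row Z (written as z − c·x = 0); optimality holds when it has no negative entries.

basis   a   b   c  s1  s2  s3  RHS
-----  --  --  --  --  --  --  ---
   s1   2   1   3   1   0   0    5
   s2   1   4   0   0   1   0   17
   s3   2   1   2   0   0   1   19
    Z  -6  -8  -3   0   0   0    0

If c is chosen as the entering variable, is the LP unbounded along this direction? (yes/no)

Column c has positive entries in row(s) 1, 3, so the ratio test bounds it — not unbounded.

no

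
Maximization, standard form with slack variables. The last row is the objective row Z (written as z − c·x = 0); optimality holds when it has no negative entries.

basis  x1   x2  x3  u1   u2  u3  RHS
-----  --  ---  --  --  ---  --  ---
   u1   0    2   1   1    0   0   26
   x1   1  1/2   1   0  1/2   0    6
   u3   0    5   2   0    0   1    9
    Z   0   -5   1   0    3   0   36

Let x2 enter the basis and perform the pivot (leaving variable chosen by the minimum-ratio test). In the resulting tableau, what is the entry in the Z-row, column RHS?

45

Ratio test on column x2 — row 1: 26/2 = 13; row 2: 6/(1/2) = 12; row 3: 9/5 = 9/5. Minimum is 9/5 at row 3 (u3 leaves); pivot element 5.
Divide row 3 by 5; eliminate column x2 from the other rows.
Z-row update in column RHS: 36 − (-5)·(9/5) = 45.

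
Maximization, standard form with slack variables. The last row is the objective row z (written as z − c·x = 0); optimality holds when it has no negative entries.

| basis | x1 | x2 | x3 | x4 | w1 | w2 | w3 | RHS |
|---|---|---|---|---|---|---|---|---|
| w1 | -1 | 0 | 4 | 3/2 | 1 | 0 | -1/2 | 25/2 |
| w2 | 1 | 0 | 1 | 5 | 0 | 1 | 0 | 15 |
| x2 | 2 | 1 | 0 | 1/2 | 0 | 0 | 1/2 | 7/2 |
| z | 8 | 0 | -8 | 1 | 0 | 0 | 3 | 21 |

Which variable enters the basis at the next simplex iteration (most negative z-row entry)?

Negative z-row entries: x3: -8.
The most negative is -8 in column x3, so x3 enters.

x3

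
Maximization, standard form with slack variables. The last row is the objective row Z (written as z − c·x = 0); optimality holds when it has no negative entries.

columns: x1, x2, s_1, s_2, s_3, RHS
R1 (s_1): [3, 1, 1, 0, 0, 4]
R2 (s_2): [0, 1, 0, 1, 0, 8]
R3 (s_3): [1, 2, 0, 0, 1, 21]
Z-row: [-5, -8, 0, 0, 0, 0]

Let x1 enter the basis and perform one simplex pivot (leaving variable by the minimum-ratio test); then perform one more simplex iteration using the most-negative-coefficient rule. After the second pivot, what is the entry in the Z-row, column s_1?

Ratio test on column x1 — row 1: 4/3 = 4/3; row 2: entry 0 ≤ 0; row 3: 21/1 = 21. Minimum is 4/3 at row 1 (s_1 leaves); pivot element 3.
Divide row 1 by 3; eliminate column x1 from the other rows.
Second iteration: most negative Z-row entry is -19/3 in column x2, so x2 enters.
Ratio test on column x2 — row 1: (4/3)/(1/3) = 4; row 2: 8/1 = 8; row 3: (59/3)/(5/3) = 59/5. Minimum is 4 at row 1 (x1 leaves); pivot element 1/3.
Divide row 1 by 1/3; eliminate column x2 from the other rows.
After both pivots, the entry at the Z-row, column s_1 is 8.

8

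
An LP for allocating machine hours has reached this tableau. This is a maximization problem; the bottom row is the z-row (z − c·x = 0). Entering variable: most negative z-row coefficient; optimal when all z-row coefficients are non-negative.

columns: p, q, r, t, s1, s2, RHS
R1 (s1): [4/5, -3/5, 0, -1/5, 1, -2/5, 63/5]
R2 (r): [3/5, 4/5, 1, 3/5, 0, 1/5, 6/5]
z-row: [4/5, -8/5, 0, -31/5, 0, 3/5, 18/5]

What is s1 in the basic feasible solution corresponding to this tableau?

63/5

s1 is basic (row 1); its value is the RHS of that row, 63/5.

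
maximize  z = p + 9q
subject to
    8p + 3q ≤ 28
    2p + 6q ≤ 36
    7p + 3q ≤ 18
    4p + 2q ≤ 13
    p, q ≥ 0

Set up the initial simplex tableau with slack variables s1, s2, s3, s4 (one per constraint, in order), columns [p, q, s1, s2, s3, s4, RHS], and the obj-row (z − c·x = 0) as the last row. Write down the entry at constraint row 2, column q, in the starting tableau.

6

Constraint 2 has coefficient 6 on q.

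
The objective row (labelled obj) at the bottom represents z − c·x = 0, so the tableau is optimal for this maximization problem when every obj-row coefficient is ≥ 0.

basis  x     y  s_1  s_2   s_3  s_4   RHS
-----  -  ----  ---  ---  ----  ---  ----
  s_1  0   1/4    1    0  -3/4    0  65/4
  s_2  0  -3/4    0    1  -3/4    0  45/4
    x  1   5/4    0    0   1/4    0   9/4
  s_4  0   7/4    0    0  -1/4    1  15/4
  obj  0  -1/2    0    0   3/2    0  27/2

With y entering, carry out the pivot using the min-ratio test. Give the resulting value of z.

72/5

Ratio test on column y — row 1: (65/4)/(1/4) = 65; row 2: entry -3/4 ≤ 0; row 3: (9/4)/(5/4) = 9/5; row 4: (15/4)/(7/4) = 15/7. Minimum is 9/5 at row 3 (x leaves); pivot element 5/4.
Pivot on row 3; the obj-row RHS becomes 27/2 − (-1/2)·(9/5) = 72/5.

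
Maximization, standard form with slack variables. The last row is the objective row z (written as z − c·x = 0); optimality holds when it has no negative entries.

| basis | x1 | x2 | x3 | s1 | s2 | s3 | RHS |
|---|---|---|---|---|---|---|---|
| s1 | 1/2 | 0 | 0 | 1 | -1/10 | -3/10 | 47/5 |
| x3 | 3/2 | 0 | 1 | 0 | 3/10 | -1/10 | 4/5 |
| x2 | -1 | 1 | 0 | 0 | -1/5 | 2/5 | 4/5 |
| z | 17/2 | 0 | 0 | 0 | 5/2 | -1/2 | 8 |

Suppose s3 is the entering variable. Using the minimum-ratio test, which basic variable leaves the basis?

x2

Column s3 entries and ratios — s1: -3/10 ≤ 0, skip; x3: -1/10 ≤ 0, skip; x2: (4/5)/(2/5) = 2.
Smallest ratio is 2 in the row of x2, so x2 leaves.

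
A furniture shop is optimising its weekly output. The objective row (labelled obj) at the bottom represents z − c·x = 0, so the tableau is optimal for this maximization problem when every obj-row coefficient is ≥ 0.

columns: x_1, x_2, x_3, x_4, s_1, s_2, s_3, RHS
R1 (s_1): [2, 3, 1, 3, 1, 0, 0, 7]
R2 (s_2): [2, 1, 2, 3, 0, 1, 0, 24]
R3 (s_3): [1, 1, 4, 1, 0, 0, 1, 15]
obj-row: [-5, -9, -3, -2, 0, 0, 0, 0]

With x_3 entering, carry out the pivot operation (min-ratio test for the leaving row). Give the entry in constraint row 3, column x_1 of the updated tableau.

1/4

Ratio test on column x_3 — row 1: 7/1 = 7; row 2: 24/2 = 12; row 3: 15/4 = 15/4. Minimum is 15/4 at row 3 (s_3 leaves); pivot element 4.
Divide row 3 by 4; eliminate column x_3 from the other rows.
In the new row 3, the x_1 entry is the old entry divided by the pivot: 1/4 = 1/4.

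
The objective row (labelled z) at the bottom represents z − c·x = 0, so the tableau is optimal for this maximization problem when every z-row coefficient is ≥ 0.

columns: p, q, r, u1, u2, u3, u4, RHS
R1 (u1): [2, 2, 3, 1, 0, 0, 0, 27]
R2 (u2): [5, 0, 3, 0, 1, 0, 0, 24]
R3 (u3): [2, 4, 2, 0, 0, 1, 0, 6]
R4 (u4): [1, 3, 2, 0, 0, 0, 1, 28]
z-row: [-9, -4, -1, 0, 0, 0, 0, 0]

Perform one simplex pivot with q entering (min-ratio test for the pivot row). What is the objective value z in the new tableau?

Ratio test on column q — row 1: 27/2 = 27/2; row 2: entry 0 ≤ 0; row 3: 6/4 = 3/2; row 4: 28/3 = 28/3. Minimum is 3/2 at row 3 (u3 leaves); pivot element 4.
Pivot on row 3; the z-row RHS becomes 0 − (-4)·(3/2) = 6.

6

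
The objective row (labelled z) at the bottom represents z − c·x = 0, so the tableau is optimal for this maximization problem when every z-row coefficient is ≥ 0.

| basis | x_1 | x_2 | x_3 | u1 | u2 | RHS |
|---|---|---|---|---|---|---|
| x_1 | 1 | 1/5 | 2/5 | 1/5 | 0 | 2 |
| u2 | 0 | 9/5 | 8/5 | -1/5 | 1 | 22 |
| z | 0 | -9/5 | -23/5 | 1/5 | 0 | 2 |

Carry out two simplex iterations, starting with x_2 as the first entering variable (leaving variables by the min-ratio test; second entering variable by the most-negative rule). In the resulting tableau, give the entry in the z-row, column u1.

Ratio test on column x_2 — row 1: 2/(1/5) = 10; row 2: 22/(9/5) = 110/9. Minimum is 10 at row 1 (x_1 leaves); pivot element 1/5.
Divide row 1 by 1/5; eliminate column x_2 from the other rows.
Second iteration: most negative z-row entry is -1 in column x_3, so x_3 enters.
Ratio test on column x_3 — row 1: 10/2 = 5; row 2: entry -2 ≤ 0. Minimum is 5 at row 1 (x_2 leaves); pivot element 2.
Divide row 1 by 2; eliminate column x_3 from the other rows.
After both pivots, the entry at the z-row, column u1 is 5/2.

5/2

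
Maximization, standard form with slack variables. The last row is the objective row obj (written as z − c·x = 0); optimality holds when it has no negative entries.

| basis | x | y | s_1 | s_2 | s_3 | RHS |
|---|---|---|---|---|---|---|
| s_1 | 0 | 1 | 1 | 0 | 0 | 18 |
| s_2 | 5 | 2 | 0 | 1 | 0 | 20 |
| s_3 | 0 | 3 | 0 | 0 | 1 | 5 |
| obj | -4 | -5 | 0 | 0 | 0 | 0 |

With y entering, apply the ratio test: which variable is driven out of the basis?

s_3

Column y entries and ratios — s_1: 18/1 = 18; s_2: 20/2 = 10; s_3: 5/3 = 5/3.
Smallest ratio is 5/3 in the row of s_3, so s_3 leaves.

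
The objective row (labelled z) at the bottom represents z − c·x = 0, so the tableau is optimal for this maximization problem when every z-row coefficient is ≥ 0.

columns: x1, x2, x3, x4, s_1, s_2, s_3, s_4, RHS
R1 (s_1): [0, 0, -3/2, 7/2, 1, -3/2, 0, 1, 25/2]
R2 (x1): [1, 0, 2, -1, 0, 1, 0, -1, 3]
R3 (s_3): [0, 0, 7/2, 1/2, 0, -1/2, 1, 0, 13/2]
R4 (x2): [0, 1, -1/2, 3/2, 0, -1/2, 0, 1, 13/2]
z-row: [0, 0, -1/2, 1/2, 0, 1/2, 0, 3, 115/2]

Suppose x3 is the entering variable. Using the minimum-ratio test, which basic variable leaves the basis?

x1

Column x3 entries and ratios — s_1: -3/2 ≤ 0, skip; x1: 3/2 = 3/2; s_3: (13/2)/(7/2) = 13/7; x2: -1/2 ≤ 0, skip.
Smallest ratio is 3/2 in the row of x1, so x1 leaves.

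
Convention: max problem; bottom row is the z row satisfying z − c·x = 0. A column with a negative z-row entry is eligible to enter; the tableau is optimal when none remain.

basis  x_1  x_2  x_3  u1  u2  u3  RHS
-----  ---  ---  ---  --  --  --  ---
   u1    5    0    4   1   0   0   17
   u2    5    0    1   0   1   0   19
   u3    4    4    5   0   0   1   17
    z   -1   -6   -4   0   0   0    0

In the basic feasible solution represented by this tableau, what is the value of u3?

17

u3 is basic (row 3); its value is the RHS of that row, 17.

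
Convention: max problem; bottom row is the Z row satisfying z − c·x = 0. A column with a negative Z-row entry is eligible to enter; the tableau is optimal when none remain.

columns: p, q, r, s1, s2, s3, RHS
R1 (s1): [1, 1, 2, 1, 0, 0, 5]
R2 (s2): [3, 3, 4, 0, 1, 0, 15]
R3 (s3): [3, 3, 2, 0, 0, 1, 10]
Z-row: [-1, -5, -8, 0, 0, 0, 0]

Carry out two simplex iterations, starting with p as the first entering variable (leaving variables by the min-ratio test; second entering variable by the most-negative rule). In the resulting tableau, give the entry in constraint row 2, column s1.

Ratio test on column p — row 1: 5/1 = 5; row 2: 15/3 = 5; row 3: 10/3 = 10/3. Minimum is 10/3 at row 3 (s3 leaves); pivot element 3.
Divide row 3 by 3; eliminate column p from the other rows.
Second iteration: most negative Z-row entry is -22/3 in column r, so r enters.
Ratio test on column r — row 1: (5/3)/(4/3) = 5/4; row 2: 5/2 = 5/2; row 3: (10/3)/(2/3) = 5. Minimum is 5/4 at row 1 (s1 leaves); pivot element 4/3.
Divide row 1 by 4/3; eliminate column r from the other rows.
After both pivots, the entry at constraint row 2, column s1 is -3/2.

-3/2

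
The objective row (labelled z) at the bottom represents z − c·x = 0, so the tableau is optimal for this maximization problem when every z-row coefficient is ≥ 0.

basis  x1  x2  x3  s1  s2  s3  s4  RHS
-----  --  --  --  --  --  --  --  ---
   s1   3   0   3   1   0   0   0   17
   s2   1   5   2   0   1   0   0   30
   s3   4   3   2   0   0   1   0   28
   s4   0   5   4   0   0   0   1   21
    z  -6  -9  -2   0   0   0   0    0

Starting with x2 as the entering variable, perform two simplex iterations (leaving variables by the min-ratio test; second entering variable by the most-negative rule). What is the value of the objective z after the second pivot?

609/10

Ratio test on column x2 — row 1: entry 0 ≤ 0; row 2: 30/5 = 6; row 3: 28/3 = 28/3; row 4: 21/5 = 21/5. Minimum is 21/5 at row 4 (s4 leaves); pivot element 5.
Pivot on row 4; the z-row RHS becomes 0 − (-9)·(21/5) = 189/5.
Next entering variable (most negative z-row entry -6): x1.
Ratio test on column x1 — row 1: 17/3 = 17/3; row 2: 9/1 = 9; row 3: (77/5)/4 = 77/20; row 4: entry 0 ≤ 0. Minimum is 77/20 at row 3 (s3 leaves); pivot element 4.
After the second pivot the z-row RHS is 189/5 − (-6)·(77/20) = 609/10.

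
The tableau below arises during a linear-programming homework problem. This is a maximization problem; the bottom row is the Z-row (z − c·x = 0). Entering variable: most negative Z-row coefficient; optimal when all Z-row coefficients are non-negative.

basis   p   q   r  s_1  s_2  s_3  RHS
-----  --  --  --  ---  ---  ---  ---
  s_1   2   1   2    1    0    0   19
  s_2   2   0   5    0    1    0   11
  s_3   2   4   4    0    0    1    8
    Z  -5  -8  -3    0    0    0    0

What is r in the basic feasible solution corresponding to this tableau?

r is not in the basis, so in the current basic feasible solution r = 0.

0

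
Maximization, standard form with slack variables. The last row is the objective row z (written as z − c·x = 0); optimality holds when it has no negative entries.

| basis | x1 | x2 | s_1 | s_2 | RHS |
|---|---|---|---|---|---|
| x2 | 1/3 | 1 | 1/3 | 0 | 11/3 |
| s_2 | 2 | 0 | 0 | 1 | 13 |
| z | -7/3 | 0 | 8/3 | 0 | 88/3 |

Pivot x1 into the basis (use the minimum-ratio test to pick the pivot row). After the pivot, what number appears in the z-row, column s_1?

Ratio test on column x1 — row 1: (11/3)/(1/3) = 11; row 2: 13/2 = 13/2. Minimum is 13/2 at row 2 (s_2 leaves); pivot element 2.
Divide row 2 by 2; eliminate column x1 from the other rows.
z-row update in column s_1: 8/3 − (-7/3)·0 = 8/3.

8/3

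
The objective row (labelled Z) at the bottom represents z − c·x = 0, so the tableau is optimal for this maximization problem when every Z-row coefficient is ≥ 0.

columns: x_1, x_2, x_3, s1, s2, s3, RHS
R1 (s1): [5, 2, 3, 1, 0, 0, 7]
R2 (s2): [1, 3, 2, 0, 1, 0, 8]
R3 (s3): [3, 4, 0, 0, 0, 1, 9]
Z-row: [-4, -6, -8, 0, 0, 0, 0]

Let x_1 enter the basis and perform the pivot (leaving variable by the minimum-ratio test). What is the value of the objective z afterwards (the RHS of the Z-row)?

Ratio test on column x_1 — row 1: 7/5 = 7/5; row 2: 8/1 = 8; row 3: 9/3 = 3. Minimum is 7/5 at row 1 (s1 leaves); pivot element 5.
Pivot on row 1; the Z-row RHS becomes 0 − (-4)·(7/5) = 28/5.

28/5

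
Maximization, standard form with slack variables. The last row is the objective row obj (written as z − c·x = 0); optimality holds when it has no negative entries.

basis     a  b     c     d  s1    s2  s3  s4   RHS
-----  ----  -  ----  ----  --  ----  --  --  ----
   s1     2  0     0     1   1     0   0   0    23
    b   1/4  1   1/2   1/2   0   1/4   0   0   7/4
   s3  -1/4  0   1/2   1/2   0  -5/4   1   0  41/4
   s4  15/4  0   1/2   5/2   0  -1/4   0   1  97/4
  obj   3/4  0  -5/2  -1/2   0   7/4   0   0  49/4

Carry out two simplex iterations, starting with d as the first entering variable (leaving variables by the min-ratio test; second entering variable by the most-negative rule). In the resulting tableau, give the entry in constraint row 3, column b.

-1

Ratio test on column d — row 1: 23/1 = 23; row 2: (7/4)/(1/2) = 7/2; row 3: (41/4)/(1/2) = 41/2; row 4: (97/4)/(5/2) = 97/10. Minimum is 7/2 at row 2 (b leaves); pivot element 1/2.
Divide row 2 by 1/2; eliminate column d from the other rows.
Second iteration: most negative obj-row entry is -2 in column c, so c enters.
Ratio test on column c — row 1: entry -1 ≤ 0; row 2: (7/2)/1 = 7/2; row 3: entry 0 ≤ 0; row 4: entry -2 ≤ 0. Minimum is 7/2 at row 2 (d leaves); pivot element 1.
Divide row 2 by 1; eliminate column c from the other rows.
After both pivots, the entry at constraint row 3, column b is -1.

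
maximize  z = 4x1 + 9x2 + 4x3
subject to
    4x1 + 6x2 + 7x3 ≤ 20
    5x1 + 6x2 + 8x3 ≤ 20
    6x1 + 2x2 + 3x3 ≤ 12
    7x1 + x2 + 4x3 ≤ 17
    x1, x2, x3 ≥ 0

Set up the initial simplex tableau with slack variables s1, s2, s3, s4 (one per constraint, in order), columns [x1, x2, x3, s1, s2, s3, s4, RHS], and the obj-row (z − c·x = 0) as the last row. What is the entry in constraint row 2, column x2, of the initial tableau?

Constraint 2 has coefficient 6 on x2.

6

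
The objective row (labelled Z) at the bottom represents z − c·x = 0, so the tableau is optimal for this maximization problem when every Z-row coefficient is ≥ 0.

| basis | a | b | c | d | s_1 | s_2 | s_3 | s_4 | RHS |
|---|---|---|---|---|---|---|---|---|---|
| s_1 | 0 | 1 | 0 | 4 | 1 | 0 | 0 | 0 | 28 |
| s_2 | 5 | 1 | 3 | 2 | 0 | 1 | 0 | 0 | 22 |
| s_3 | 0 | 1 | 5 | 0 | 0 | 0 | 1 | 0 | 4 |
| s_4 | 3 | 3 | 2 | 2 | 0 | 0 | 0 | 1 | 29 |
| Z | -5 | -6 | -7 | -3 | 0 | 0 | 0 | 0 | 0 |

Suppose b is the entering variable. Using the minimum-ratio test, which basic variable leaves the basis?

s_3

Column b entries and ratios — s_1: 28/1 = 28; s_2: 22/1 = 22; s_3: 4/1 = 4; s_4: 29/3 = 29/3.
Smallest ratio is 4 in the row of s_3, so s_3 leaves.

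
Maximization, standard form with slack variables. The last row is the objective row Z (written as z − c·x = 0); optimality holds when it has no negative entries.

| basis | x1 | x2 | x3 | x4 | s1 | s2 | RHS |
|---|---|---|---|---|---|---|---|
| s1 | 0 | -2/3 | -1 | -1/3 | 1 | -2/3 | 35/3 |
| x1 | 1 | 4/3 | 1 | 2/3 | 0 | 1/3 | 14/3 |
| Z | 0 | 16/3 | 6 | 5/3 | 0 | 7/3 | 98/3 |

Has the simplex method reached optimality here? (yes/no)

Every Z-row coefficient is ≥ 0, so the tableau is optimal.

yes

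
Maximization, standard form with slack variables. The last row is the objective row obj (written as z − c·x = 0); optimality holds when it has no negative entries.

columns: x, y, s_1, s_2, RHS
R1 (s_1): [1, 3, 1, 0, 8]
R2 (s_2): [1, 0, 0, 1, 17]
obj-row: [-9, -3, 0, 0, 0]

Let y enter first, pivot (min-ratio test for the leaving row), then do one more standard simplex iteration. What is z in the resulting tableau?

72

Ratio test on column y — row 1: 8/3 = 8/3; row 2: entry 0 ≤ 0. Minimum is 8/3 at row 1 (s_1 leaves); pivot element 3.
Pivot on row 1; the obj-row RHS becomes 0 − (-3)·(8/3) = 8.
Next entering variable (most negative obj-row entry -8): x.
Ratio test on column x — row 1: (8/3)/(1/3) = 8; row 2: 17/1 = 17. Minimum is 8 at row 1 (y leaves); pivot element 1/3.
After the second pivot the obj-row RHS is 8 − (-8)·8 = 72.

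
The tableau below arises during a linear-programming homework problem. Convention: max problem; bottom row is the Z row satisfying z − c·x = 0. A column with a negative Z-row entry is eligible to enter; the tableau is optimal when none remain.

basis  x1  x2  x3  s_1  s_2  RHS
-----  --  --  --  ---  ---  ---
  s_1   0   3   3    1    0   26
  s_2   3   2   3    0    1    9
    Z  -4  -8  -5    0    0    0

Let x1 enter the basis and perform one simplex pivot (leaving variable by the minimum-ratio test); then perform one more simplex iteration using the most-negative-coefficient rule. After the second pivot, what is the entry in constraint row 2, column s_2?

Ratio test on column x1 — row 1: entry 0 ≤ 0; row 2: 9/3 = 3. Minimum is 3 at row 2 (s_2 leaves); pivot element 3.
Divide row 2 by 3; eliminate column x1 from the other rows.
Second iteration: most negative Z-row entry is -16/3 in column x2, so x2 enters.
Ratio test on column x2 — row 1: 26/3 = 26/3; row 2: 3/(2/3) = 9/2. Minimum is 9/2 at row 2 (x1 leaves); pivot element 2/3.
Divide row 2 by 2/3; eliminate column x2 from the other rows.
After both pivots, the entry at constraint row 2, column s_2 is 1/2.

1/2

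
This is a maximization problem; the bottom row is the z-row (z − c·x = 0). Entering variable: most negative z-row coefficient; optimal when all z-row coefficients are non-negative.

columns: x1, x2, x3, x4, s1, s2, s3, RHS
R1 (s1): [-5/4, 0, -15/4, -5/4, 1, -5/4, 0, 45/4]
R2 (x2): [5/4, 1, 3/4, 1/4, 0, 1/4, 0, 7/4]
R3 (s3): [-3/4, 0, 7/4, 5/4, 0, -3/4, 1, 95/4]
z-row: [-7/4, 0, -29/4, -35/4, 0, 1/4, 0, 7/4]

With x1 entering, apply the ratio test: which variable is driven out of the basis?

x2

Column x1 entries and ratios — s1: -5/4 ≤ 0, skip; x2: (7/4)/(5/4) = 7/5; s3: -3/4 ≤ 0, skip.
Smallest ratio is 7/5 in the row of x2, so x2 leaves.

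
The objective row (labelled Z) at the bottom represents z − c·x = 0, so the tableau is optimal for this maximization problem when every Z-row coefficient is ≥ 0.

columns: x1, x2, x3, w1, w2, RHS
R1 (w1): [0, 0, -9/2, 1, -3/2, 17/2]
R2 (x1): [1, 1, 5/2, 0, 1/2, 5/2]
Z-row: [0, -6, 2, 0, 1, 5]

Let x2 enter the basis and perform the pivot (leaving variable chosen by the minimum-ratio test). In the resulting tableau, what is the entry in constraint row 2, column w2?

1/2

Ratio test on column x2 — row 1: entry 0 ≤ 0; row 2: (5/2)/1 = 5/2. Minimum is 5/2 at row 2 (x1 leaves); pivot element 1.
Divide row 2 by 1; eliminate column x2 from the other rows.
In the new row 2, the w2 entry is the old entry divided by the pivot: (1/2)/1 = 1/2.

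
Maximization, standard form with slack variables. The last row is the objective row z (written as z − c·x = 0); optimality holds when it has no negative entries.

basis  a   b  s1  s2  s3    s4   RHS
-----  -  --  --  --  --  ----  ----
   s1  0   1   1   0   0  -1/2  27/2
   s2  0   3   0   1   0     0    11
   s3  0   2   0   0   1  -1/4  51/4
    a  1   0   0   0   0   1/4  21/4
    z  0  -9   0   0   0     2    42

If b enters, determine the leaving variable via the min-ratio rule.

s2

Column b entries and ratios — s1: (27/2)/1 = 27/2; s2: 11/3 = 11/3; s3: (51/4)/2 = 51/8; a: 0 ≤ 0, skip.
Smallest ratio is 11/3 in the row of s2, so s2 leaves.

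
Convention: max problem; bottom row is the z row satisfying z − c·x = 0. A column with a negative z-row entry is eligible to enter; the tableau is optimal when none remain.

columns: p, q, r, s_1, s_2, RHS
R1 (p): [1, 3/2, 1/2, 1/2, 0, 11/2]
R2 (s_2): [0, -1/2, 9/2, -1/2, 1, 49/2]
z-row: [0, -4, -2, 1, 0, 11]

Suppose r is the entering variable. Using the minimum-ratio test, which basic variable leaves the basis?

Column r entries and ratios — p: (11/2)/(1/2) = 11; s_2: (49/2)/(9/2) = 49/9.
Smallest ratio is 49/9 in the row of s_2, so s_2 leaves.

s_2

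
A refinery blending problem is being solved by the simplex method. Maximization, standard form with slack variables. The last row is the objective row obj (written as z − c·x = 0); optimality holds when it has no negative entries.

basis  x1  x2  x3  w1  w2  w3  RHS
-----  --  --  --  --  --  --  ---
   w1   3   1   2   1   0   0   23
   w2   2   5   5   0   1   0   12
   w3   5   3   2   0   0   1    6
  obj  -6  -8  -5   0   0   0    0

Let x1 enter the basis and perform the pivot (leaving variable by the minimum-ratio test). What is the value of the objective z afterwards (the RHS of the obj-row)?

36/5

Ratio test on column x1 — row 1: 23/3 = 23/3; row 2: 12/2 = 6; row 3: 6/5 = 6/5. Minimum is 6/5 at row 3 (w3 leaves); pivot element 5.
Pivot on row 3; the obj-row RHS becomes 0 − (-6)·(6/5) = 36/5.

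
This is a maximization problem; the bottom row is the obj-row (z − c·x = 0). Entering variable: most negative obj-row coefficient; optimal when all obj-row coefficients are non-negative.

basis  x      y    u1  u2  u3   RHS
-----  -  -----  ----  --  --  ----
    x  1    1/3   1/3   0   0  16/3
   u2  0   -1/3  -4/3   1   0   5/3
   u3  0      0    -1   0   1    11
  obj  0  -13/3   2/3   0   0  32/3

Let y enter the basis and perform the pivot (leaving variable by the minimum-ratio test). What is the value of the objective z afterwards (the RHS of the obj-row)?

80

Ratio test on column y — row 1: (16/3)/(1/3) = 16; row 2: entry -1/3 ≤ 0; row 3: entry 0 ≤ 0. Minimum is 16 at row 1 (x leaves); pivot element 1/3.
Pivot on row 1; the obj-row RHS becomes 32/3 − (-13/3)·16 = 80.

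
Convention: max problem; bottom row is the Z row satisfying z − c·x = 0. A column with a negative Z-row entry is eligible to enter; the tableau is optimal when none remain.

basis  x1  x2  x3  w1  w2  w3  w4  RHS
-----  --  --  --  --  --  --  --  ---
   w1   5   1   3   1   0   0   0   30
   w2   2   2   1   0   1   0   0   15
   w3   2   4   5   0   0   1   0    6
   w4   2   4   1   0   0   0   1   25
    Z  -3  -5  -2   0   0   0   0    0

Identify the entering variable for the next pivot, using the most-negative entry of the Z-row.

Negative Z-row entries: x1: -3, x2: -5, x3: -2.
The most negative is -5 in column x2, so x2 enters.

x2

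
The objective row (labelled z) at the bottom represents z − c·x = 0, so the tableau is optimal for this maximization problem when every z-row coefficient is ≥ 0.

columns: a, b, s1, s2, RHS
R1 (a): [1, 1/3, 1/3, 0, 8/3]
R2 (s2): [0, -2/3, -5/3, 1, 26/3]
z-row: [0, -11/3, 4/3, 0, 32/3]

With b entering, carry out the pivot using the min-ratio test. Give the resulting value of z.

Ratio test on column b — row 1: (8/3)/(1/3) = 8; row 2: entry -2/3 ≤ 0. Minimum is 8 at row 1 (a leaves); pivot element 1/3.
Pivot on row 1; the z-row RHS becomes 32/3 − (-11/3)·8 = 40.

40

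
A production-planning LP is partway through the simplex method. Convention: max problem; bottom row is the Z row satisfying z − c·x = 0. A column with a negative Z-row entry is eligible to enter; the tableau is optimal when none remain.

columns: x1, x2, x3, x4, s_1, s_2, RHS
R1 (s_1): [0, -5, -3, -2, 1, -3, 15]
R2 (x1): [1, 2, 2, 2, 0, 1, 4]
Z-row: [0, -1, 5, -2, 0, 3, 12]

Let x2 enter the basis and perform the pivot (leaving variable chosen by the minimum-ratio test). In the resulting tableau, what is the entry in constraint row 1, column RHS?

Ratio test on column x2 — row 1: entry -5 ≤ 0; row 2: 4/2 = 2. Minimum is 2 at row 2 (x1 leaves); pivot element 2.
Divide row 2 by 2; eliminate column x2 from the other rows.
Row 1 update in column RHS: 15 − (-5)·2 = 25.

25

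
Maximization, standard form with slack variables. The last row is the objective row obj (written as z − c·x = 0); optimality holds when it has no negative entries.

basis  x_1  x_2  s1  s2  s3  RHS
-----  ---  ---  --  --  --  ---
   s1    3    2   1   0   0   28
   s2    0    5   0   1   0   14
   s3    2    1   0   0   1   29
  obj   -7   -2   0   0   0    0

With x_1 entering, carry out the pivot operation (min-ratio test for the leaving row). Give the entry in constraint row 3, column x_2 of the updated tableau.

Ratio test on column x_1 — row 1: 28/3 = 28/3; row 2: entry 0 ≤ 0; row 3: 29/2 = 29/2. Minimum is 28/3 at row 1 (s1 leaves); pivot element 3.
Divide row 1 by 3; eliminate column x_1 from the other rows.
Row 3 update in column x_2: 1 − 2·(2/3) = -1/3.

-1/3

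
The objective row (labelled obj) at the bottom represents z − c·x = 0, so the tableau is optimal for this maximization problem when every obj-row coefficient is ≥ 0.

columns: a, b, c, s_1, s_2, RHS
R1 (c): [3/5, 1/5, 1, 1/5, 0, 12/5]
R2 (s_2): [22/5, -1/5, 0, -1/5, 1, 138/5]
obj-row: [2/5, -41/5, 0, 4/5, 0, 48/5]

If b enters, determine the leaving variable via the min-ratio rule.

c

Column b entries and ratios — c: (12/5)/(1/5) = 12; s_2: -1/5 ≤ 0, skip.
Smallest ratio is 12 in the row of c, so c leaves.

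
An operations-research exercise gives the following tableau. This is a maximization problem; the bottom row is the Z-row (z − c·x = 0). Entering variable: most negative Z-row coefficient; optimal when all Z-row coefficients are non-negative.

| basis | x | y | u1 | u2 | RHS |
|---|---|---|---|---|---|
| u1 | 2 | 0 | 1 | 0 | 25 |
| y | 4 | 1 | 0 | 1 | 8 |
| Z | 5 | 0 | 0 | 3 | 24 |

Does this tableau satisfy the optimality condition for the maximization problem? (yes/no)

yes

Every Z-row coefficient is ≥ 0, so the tableau is optimal.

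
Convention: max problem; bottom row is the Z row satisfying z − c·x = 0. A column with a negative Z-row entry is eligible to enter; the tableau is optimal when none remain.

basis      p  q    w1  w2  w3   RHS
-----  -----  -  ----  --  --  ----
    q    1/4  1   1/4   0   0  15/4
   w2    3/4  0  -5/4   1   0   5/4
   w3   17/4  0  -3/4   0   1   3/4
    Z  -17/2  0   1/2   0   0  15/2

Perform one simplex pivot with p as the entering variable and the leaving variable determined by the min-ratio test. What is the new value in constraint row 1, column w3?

-1/17

Ratio test on column p — row 1: (15/4)/(1/4) = 15; row 2: (5/4)/(3/4) = 5/3; row 3: (3/4)/(17/4) = 3/17. Minimum is 3/17 at row 3 (w3 leaves); pivot element 17/4.
Divide row 3 by 17/4; eliminate column p from the other rows.
Row 1 update in column w3: 0 − (1/4)·(4/17) = -1/17.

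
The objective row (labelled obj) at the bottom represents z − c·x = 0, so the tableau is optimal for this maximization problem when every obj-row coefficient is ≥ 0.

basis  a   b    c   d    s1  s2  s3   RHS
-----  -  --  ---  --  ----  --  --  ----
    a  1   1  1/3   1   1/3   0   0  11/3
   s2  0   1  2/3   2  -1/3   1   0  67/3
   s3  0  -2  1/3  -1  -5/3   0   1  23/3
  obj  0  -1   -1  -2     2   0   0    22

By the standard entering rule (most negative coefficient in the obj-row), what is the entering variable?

d

Negative obj-row entries: b: -1, c: -1, d: -2.
The most negative is -2 in column d, so d enters.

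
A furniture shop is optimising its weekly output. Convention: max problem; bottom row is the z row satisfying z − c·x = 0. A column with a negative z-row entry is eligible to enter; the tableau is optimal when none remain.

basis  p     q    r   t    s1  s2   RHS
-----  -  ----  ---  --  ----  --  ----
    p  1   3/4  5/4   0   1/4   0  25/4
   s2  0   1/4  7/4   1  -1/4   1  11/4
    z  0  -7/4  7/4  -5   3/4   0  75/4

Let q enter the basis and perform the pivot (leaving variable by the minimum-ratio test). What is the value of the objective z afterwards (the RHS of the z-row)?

100/3

Ratio test on column q — row 1: (25/4)/(3/4) = 25/3; row 2: (11/4)/(1/4) = 11. Minimum is 25/3 at row 1 (p leaves); pivot element 3/4.
Pivot on row 1; the z-row RHS becomes 75/4 − (-7/4)·(25/3) = 100/3.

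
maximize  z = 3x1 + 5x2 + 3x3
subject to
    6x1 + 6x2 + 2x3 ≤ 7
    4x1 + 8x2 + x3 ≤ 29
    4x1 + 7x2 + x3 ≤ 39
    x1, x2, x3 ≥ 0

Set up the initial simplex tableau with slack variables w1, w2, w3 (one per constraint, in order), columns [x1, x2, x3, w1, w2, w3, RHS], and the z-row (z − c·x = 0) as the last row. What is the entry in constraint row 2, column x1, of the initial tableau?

Constraint 2 has coefficient 4 on x1.

4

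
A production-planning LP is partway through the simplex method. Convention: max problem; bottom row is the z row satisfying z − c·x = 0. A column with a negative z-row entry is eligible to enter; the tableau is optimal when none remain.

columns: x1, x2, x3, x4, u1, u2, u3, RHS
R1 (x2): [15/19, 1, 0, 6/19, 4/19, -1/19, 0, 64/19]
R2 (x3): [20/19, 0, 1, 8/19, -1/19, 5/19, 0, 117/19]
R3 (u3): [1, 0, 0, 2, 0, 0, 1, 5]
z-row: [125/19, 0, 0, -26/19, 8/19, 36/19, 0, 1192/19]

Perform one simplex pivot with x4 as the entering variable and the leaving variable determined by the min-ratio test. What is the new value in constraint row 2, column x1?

16/19

Ratio test on column x4 — row 1: (64/19)/(6/19) = 32/3; row 2: (117/19)/(8/19) = 117/8; row 3: 5/2 = 5/2. Minimum is 5/2 at row 3 (u3 leaves); pivot element 2.
Divide row 3 by 2; eliminate column x4 from the other rows.
Row 2 update in column x1: 20/19 − (8/19)·(1/2) = 16/19.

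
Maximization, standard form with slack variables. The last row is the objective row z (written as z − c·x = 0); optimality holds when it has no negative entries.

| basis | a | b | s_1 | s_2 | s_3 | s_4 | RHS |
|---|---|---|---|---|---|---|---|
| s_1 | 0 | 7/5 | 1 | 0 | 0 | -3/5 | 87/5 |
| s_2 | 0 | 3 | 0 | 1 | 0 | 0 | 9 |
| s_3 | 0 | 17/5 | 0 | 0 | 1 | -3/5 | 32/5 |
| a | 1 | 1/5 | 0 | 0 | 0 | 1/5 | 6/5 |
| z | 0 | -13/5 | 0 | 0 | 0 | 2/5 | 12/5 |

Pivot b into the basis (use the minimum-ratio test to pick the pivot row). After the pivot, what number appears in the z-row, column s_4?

Ratio test on column b — row 1: (87/5)/(7/5) = 87/7; row 2: 9/3 = 3; row 3: (32/5)/(17/5) = 32/17; row 4: (6/5)/(1/5) = 6. Minimum is 32/17 at row 3 (s_3 leaves); pivot element 17/5.
Divide row 3 by 17/5; eliminate column b from the other rows.
z-row update in column s_4: 2/5 − (-13/5)·(-3/17) = -1/17.

-1/17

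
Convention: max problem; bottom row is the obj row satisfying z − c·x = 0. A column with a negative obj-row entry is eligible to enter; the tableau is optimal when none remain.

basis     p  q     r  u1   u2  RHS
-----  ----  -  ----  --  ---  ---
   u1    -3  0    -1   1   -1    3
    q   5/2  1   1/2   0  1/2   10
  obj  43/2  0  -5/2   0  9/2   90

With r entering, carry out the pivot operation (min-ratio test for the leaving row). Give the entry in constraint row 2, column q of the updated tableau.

2

Ratio test on column r — row 1: entry -1 ≤ 0; row 2: 10/(1/2) = 20. Minimum is 20 at row 2 (q leaves); pivot element 1/2.
Divide row 2 by 1/2; eliminate column r from the other rows.
In the new row 2, the q entry is the old entry divided by the pivot: 1/(1/2) = 2.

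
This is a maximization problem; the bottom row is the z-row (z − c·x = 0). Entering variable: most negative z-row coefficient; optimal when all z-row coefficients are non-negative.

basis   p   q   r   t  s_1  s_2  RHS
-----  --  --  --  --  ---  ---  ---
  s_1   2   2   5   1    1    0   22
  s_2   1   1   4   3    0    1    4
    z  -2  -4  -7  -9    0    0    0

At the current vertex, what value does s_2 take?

4

s_2 is basic (row 2); its value is the RHS of that row, 4.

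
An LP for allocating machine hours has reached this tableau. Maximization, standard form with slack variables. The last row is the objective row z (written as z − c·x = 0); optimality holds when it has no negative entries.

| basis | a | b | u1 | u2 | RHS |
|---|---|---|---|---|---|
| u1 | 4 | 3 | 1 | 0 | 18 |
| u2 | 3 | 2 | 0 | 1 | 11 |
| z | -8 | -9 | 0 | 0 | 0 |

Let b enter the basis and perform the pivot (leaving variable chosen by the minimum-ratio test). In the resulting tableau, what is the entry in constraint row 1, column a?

-1/2

Ratio test on column b — row 1: 18/3 = 6; row 2: 11/2 = 11/2. Minimum is 11/2 at row 2 (u2 leaves); pivot element 2.
Divide row 2 by 2; eliminate column b from the other rows.
Row 1 update in column a: 4 − 3·(3/2) = -1/2.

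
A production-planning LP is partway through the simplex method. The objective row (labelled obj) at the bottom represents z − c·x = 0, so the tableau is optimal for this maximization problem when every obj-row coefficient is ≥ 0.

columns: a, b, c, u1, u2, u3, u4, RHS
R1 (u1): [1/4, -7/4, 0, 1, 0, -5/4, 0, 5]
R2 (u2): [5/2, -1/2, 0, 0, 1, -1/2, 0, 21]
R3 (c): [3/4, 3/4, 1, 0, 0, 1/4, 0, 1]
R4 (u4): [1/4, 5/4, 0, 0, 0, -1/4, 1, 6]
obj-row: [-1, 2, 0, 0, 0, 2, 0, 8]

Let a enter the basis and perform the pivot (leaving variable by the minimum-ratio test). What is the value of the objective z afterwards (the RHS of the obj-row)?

Ratio test on column a — row 1: 5/(1/4) = 20; row 2: 21/(5/2) = 42/5; row 3: 1/(3/4) = 4/3; row 4: 6/(1/4) = 24. Minimum is 4/3 at row 3 (c leaves); pivot element 3/4.
Pivot on row 3; the obj-row RHS becomes 8 − (-1)·(4/3) = 28/3.

28/3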